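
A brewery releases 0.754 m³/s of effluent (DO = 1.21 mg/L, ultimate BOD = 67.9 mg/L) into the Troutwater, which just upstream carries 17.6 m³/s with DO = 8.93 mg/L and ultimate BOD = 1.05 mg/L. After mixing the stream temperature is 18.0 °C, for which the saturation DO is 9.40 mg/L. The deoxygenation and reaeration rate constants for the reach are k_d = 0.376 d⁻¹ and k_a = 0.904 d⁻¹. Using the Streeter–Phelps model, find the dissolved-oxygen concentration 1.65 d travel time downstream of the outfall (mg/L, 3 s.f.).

Mixed DO = (17.6×8.93 + 0.754×1.21)/(17.6+0.754) = 158.1/18.35 = 8.613 mg/L.
Mixed L₀ = (17.6×1.05 + 0.754×67.9)/(18.35) = 69.68/18.35 = 3.796 mg/L.
Initial deficit D₀ = C_s − DO₀ = 9.40 − 8.613 = 0.7871 mg/L.
D(1.65) = [0.376×3.796/(0.904−0.376)](e^(−0.376×1.65) − e^(−0.904×1.65)) + 0.7871 e^(−0.904×1.65)
= 2.703 × (0.5377 − 0.2250) + 0.7871 × 0.2250 = 1.023 mg/L.
DO = 9.40 − 1.023 = 8.377 mg/L.

DO ≈ 8.38 mg/L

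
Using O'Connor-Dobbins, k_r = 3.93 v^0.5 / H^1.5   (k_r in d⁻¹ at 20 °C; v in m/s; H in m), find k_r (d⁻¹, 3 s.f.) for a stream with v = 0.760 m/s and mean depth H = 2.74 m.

k_r = 3.93 × 0.760^0.5 / 2.74^1.5 = 3.93 × 0.8718 / 4.536 = 0.7554 d⁻¹.

k_r ≈ 0.755 d⁻¹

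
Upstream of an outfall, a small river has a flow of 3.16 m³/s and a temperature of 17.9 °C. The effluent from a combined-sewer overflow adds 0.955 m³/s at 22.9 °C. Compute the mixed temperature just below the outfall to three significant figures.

19.1 °C

Flow-weighted mixing: C = (Q_r C_r + Q_w C_w)/(Q_r + Q_w)
= (3.16×17.9 + 0.955×22.9)/(3.16 + 0.955) = 78.43/4.115 = 19.06 °C.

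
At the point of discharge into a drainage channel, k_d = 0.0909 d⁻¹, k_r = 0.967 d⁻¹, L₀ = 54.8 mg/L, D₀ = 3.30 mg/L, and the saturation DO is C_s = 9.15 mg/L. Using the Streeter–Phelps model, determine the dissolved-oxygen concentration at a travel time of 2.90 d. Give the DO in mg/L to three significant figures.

k_d L₀/(k_r−k_d) = 0.0909×54.8/(0.967−0.0909) = 4.981/0.8761 = 5.686 mg/L.
e^(−k_d t) = e^(−0.0909×2.900) = 0.7683; e^(−k_r t) = e^(−0.967×2.900) = 0.06055.
D = 5.686 × (0.7683 − 0.06055) + 3.30 × 0.06055 = 4.024 + 0.1998 = 4.224 mg/L.
DO = C_s − D = 9.15 − 4.224 = 4.926 mg/L.

DO ≈ 4.93 mg/L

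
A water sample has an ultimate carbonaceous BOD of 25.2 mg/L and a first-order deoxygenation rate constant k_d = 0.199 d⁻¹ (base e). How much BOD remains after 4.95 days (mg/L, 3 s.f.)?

L_t = L₀ e^(−k_d t) = 25.2 × e^(−0.199×4.95) = 25.2 × 0.3734 = 9.410 mg/L.

L ≈ 9.41 mg/L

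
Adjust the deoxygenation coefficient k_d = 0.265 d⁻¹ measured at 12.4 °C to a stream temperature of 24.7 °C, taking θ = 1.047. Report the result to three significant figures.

k_d(T₂) = k_d(T₁) · θ^(T₂−T₁) = 0.265 × 1.047^(24.7−12.4)
= 0.265 × 1.047^12.3 = 0.265 × 1.759 = 0.4662 d⁻¹.

k_d ≈ 0.466 d⁻¹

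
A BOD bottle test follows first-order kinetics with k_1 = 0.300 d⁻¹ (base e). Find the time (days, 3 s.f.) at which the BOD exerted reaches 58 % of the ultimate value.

t ≈ 2.89 d

y/L₀ = 1 − e^(−k_1 t) = 0.58 ⇒ e^(−k_1 t) = 0.420
t = −ln(0.420) / 0.300 = 0.8675 / 0.300 = 2.892 d.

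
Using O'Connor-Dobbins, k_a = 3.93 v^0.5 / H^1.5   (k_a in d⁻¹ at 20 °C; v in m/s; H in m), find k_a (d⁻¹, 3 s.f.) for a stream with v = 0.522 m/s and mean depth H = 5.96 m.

k_a = 3.93 × 0.522^0.5 / 5.96^1.5 = 3.93 × 0.7225 / 14.55 = 0.1951 d⁻¹.

k_a ≈ 0.195 d⁻¹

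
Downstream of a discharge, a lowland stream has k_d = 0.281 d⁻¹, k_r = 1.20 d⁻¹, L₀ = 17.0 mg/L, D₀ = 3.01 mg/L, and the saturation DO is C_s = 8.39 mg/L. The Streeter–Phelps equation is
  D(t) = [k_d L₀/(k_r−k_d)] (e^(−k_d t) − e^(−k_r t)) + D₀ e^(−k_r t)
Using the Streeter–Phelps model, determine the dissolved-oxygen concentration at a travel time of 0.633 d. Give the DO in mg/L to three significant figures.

k_d L₀/(k_r−k_d) = 0.281×17.0/(1.20−0.281) = 4.777/0.9190 = 5.198 mg/L.
e^(−k_d t) = e^(−0.281×0.6330) = 0.8370; e^(−k_r t) = e^(−1.20×0.6330) = 0.4679.
D = 5.198 × (0.8370 − 0.4679) + 3.01 × 0.4679 = 1.919 + 1.408 = 3.327 mg/L.
DO = C_s − D = 8.39 − 3.327 = 5.063 mg/L.

DO ≈ 5.06 mg/L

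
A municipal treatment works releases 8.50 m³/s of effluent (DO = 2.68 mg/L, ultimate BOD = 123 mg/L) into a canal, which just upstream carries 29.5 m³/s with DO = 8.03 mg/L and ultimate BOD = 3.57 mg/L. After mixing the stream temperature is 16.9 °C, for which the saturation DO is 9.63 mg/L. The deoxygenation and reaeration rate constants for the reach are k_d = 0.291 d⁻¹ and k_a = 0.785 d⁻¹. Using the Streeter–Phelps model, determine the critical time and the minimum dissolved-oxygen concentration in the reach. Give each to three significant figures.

Mixed DO = (29.5×8.03 + 8.50×2.68)/(29.5+8.50) = 259.7/38.00 = 6.833 mg/L.
Mixed L₀ = (29.5×3.57 + 8.50×123)/(38.00) = 1151/38.00 = 30.28 mg/L.
Initial deficit D₀ = C_s − DO₀ = 9.63 − 6.833 = 2.797 mg/L.
t_c = (1/0.4940) ln[(0.785/0.291)(1 − 2.797×0.4940/(0.291×30.28))] = 2.024 × ln(2.275) = 1.664 d.
D_c = (0.291/0.785) × 30.28 × e^(−0.291×1.664) = 0.3707 × 30.28 × 0.6162 = 6.918 mg/L.
Minimum DO = 9.63 − 6.918 = 2.712 mg/L.

t_c ≈ 1.66 d; minimum DO ≈ 2.71 mg/L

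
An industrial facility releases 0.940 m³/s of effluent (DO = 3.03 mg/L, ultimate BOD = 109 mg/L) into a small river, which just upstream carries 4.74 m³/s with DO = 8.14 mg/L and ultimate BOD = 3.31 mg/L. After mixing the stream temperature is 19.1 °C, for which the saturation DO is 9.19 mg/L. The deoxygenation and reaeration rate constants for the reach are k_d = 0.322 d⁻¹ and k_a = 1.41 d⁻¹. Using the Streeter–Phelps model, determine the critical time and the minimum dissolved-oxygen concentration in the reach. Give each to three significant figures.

Mixed DO = (4.74×8.14 + 0.940×3.03)/(4.74+0.940) = 41.43/5.680 = 7.294 mg/L.
Mixed L₀ = (4.74×3.31 + 0.940×109)/(5.680) = 118.1/5.680 = 20.80 mg/L.
Initial deficit D₀ = C_s − DO₀ = 9.19 − 7.294 = 1.896 mg/L.
t_c = (1/1.088) ln[(1.41/0.322)(1 − 1.896×1.088/(0.322×20.80))] = 0.9191 × ln(3.030) = 1.019 d.
D_c = (0.322/1.41) × 20.80 × e^(−0.322×1.019) = 0.2284 × 20.80 × 0.7203 = 3.421 mg/L.
Minimum DO = 9.19 − 3.421 = 5.769 mg/L.

t_c ≈ 1.02 d; minimum DO ≈ 5.77 mg/L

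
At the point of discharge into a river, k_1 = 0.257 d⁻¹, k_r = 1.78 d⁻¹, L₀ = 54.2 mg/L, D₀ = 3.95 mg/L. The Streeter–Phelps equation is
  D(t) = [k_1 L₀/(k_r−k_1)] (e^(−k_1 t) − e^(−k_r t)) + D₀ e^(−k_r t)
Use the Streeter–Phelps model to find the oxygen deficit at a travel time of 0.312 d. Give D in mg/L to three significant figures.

D ≈ 5.46 mg/L

k_1 L₀/(k_r−k_1) = 0.257×54.2/(1.78−0.257) = 13.93/1.523 = 9.146 mg/L.
e^(−k_1 t) = e^(−0.257×0.3120) = 0.9229; e^(−k_r t) = e^(−1.78×0.3120) = 0.5739.
D = 9.146 × (0.9229 − 0.5739) + 3.95 × 0.5739 = 3.193 + 2.267 = 5.459 mg/L.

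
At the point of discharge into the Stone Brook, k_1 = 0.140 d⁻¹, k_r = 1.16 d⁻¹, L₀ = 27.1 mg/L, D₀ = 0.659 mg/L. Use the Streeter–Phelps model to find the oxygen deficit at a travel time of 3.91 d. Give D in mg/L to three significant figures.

D ≈ 2.12 mg/L

k_1 L₀/(k_r−k_1) = 0.140×27.1/(1.16−0.140) = 3.794/1.020 = 3.720 mg/L.
e^(−k_1 t) = e^(−0.140×3.910) = 0.5785; e^(−k_r t) = e^(−1.16×3.910) = 0.01072.
D = 3.720 × (0.5785 − 0.01072) + 0.659 × 0.01072 = 2.112 + 0.007065 = 2.119 mg/L.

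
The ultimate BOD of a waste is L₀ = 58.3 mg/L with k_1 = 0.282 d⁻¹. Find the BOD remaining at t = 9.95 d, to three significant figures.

L ≈ 3.52 mg/L

L_t = L₀ e^(−k_1 t) = 58.3 × e^(−0.282×9.95) = 58.3 × 0.06045 = 3.524 mg/L.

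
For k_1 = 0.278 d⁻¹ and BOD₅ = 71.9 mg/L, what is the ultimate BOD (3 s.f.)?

BOD₅ = L₀(1 − e^(−5k_1)) ⇒ L₀ = BOD₅ / (1 − e^(−5×0.278))
= 71.9 / (1 − 0.2491) = 71.9 / 0.7509 = 95.75 mg/L.

L₀ ≈ 95.7 mg/L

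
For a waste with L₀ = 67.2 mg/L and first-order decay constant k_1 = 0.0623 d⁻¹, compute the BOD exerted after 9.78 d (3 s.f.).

y ≈ 30.7 mg/L

y_t = L₀(1 − e^(−k_1 t)) = 67.2 × (1 − e^(−0.0623×9.78))
= 67.2 × (1 − 0.5437) = 67.2 × 0.4563 = 30.66 mg/L.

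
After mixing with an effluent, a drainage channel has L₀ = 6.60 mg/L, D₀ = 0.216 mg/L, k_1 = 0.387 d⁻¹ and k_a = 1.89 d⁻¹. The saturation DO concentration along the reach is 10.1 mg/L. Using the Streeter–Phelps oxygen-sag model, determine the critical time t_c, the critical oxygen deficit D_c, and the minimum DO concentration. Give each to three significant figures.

With k_a/k_1 = 4.884 and 1 − D₀(k_a−k_1)/(k_1 L₀) = 0.8729,
t_c = ln(4.884 × 0.8729) / (1.89 − 0.387) = ln(4.263) / 1.503 = 1.450/1.503 = 0.9647 d.
L(t_c) = L₀ e^(−k_1 t_c) = 6.60 × 0.6884 = 4.544 mg/L, and at the critical point k_a D_c = k_1 L, so D_c = (0.387/1.89) × 4.544 = 0.9304 mg/L.
Minimum DO = C_s − D_c = 10.1 − 0.9304 = 9.170 mg/L.

t_c ≈ 0.965 d; D_c ≈ 0.930 mg/L; min DO ≈ 9.17 mg/L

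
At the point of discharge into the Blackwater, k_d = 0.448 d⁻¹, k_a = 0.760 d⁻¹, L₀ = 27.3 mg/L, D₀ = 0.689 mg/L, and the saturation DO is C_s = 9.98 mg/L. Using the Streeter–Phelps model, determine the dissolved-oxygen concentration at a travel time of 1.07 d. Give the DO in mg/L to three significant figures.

DO ≈ 2.79 mg/L

k_d L₀/(k_a−k_d) = 0.448×27.3/(0.760−0.448) = 12.23/0.3120 = 39.20 mg/L.
e^(−k_d t) = e^(−0.448×1.070) = 0.6192; e^(−k_a t) = e^(−0.760×1.070) = 0.4434.
D = 39.20 × (0.6192 − 0.4434) + 0.689 × 0.4434 = 6.889 + 0.3055 = 7.195 mg/L.
DO = C_s − D = 9.98 − 7.195 = 2.785 mg/L.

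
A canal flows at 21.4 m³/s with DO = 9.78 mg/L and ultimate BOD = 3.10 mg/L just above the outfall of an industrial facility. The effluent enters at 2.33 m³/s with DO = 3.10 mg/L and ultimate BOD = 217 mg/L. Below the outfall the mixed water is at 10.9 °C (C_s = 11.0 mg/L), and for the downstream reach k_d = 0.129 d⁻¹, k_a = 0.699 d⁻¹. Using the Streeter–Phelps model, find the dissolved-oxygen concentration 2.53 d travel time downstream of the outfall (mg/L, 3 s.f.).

Mixed DO = (21.4×9.78 + 2.33×3.10)/(21.4+2.33) = 216.5/23.73 = 9.124 mg/L.
Mixed L₀ = (21.4×3.10 + 2.33×217)/(23.73) = 572.0/23.73 = 24.10 mg/L.
Initial deficit D₀ = C_s − DO₀ = 11.0 − 9.124 = 1.876 mg/L.
D(2.53) = [0.129×24.10/(0.699−0.129)](e^(−0.129×2.53) − e^(−0.699×2.53)) + 1.876 e^(−0.699×2.53)
= 5.455 × (0.7215 − 0.1706) + 1.876 × 0.1706 = 3.325 mg/L.
DO = 11.0 − 3.325 = 7.675 mg/L.

DO ≈ 7.67 mg/L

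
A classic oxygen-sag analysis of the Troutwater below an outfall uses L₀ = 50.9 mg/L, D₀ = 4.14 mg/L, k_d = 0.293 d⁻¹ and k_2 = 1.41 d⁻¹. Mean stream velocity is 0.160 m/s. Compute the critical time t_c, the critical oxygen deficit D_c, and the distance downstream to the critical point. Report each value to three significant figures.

At the critical point dD/dt = 0, so k_d L₀ e^(−k_d t) = k_2 D. Substituting D(t) from the Streeter–Phelps equation and solving for t gives
t_c = ln[(k_2/k_d)(1 − D₀(k_2−k_d)/(k_d L₀))] / (k_2−k_d).
Here k_2−k_d = 1.117 d⁻¹ and 1 − D₀(k_2−k_d)/(k_d L₀) = 1 − 4.14×1.117/(0.293×50.9) = 0.6899, so
t_c = ln(4.812 × 0.6899) / 1.117 = 1.200 / 1.117 = 1.074 d.
L(t_c) = L₀ e^(−k_d t_c) = 50.9 × 0.7300 = 37.15 mg/L, and at the critical point k_2 D_c = k_d L, so D_c = (0.293/1.41) × 37.15 = 7.721 mg/L.
x_c = v t_c = 0.160 m/s × 1.074 d × 86400 s/d = 14850 m ≈ 14.9 km.

t_c ≈ 1.07 d; D_c ≈ 7.72 mg/L; x_c ≈ 14.9 km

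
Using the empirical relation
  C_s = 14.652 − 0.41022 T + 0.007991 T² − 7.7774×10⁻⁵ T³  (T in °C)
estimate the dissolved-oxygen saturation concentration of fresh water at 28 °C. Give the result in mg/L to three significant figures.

C_s ≈ 7.72 mg/L

C_s = 14.652 − 0.41022×28 + 0.007991×28² − 7.7774×10⁻⁵×28³ = 7.723 mg/L.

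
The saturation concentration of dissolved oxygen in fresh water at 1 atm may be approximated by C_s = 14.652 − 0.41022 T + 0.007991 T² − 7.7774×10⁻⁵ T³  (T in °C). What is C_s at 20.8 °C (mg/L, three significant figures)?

C_s = 14.652 − 0.41022×20.8 + 0.007991×20.8² − 7.7774×10⁻⁵×20.8³ = 8.877 mg/L.

C_s ≈ 8.88 mg/L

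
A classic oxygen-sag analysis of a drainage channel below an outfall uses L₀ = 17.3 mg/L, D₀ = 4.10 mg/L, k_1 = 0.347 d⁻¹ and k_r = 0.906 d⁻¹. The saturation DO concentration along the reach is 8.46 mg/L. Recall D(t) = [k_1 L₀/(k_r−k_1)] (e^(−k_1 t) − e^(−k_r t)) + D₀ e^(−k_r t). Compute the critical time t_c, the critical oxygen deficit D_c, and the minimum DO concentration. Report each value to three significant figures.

t_c ≈ 0.857 d; D_c ≈ 4.92 mg/L; min DO ≈ 3.54 mg/L

At the critical point dD/dt = 0, so k_1 L₀ e^(−k_1 t) = k_r D. Substituting D(t) from the Streeter–Phelps equation and solving for t gives
t_c = ln[(k_r/k_1)(1 − D₀(k_r−k_1)/(k_1 L₀))] / (k_r−k_1).
Here k_r−k_1 = 0.5590 d⁻¹ and 1 − D₀(k_r−k_1)/(k_1 L₀) = 1 − 4.10×0.5590/(0.347×17.3) = 0.6182, so
t_c = ln(2.611 × 0.6182) / 0.5590 = 0.4788 / 0.5590 = 0.8565 d.
D_c = (k_1/k_r) L₀ e^(−k_1 t_c) = (0.347/0.906) × 17.3 × e^(−0.347×0.8565) = 0.3830 × 17.3 × 0.7429 = 4.922 mg/L.
Minimum DO = C_s − D_c = 8.46 − 4.922 = 3.538 mg/L.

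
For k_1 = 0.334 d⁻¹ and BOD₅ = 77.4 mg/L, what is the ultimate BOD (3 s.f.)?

L₀ ≈ 95.3 mg/L

BOD₅ = L₀(1 − e^(−5k_1)) ⇒ L₀ = BOD₅ / (1 − e^(−5×0.334))
= 77.4 / (1 − 0.1882) = 77.4 / 0.8118 = 95.35 mg/L.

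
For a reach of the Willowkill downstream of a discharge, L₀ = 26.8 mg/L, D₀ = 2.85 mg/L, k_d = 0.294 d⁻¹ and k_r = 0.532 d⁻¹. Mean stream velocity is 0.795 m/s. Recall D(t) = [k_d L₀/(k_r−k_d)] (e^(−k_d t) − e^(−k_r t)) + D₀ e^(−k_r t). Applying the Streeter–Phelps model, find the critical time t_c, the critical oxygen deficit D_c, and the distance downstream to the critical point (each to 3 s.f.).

t_c = [1/(k_r−k_d)] ln[(k_r/k_d)(1 − D₀(k_r−k_d)/(k_d L₀))]
= [1/(0.532−0.294)] ln[(0.532/0.294)(1 − 2.85×0.2380/(0.294×26.8))]
= (1/0.2380) ln[1.810 × 0.9139] = 4.202 × ln(1.654) = 4.202 × 0.5030 = 2.114 d.
L(t_c) = L₀ e^(−k_d t_c) = 26.8 × 0.5372 = 14.40 mg/L, and at the critical point k_r D_c = k_d L, so D_c = (0.294/0.532) × 14.40 = 7.956 mg/L.
x_c = v t_c = 0.795 m/s × 2.114 d × 86400 s/d = 145200 m ≈ 145 km.

t_c ≈ 2.11 d; D_c ≈ 7.96 mg/L; x_c ≈ 145 km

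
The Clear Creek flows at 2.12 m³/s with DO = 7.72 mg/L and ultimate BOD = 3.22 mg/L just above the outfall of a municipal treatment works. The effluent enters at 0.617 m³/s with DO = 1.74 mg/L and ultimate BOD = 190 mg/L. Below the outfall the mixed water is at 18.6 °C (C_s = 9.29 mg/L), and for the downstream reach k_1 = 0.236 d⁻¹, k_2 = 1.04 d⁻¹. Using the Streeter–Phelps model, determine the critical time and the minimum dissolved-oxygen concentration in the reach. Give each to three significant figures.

Mixed DO = (2.12×7.72 + 0.617×1.74)/(2.12+0.617) = 17.44/2.737 = 6.372 mg/L.
Mixed L₀ = (2.12×3.22 + 0.617×190)/(2.737) = 124.1/2.737 = 45.33 mg/L.
Initial deficit D₀ = C_s − DO₀ = 9.29 − 6.372 = 2.918 mg/L.
t_c = (1/0.8040) ln[(1.04/0.236)(1 − 2.918×0.8040/(0.236×45.33))] = 1.244 × ln(3.440) = 1.537 d.
D_c = (0.236/1.04) × 45.33 × e^(−0.236×1.537) = 0.2269 × 45.33 × 0.6958 = 7.157 mg/L.
Minimum DO = 9.29 − 7.157 = 2.133 mg/L.

t_c ≈ 1.54 d; minimum DO ≈ 2.13 mg/L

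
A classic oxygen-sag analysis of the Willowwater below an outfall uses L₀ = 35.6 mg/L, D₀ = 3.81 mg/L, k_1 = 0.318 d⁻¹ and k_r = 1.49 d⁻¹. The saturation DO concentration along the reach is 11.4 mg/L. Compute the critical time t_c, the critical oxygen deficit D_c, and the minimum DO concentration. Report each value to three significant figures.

t_c ≈ 0.890 d; D_c ≈ 5.73 mg/L; min DO ≈ 5.67 mg/L

At the critical point dD/dt = 0, so k_1 L₀ e^(−k_1 t) = k_r D. Substituting D(t) from the Streeter–Phelps equation and solving for t gives
t_c = ln[(k_r/k_1)(1 − D₀(k_r−k_1)/(k_1 L₀))] / (k_r−k_1).
Here k_r−k_1 = 1.172 d⁻¹ and 1 − D₀(k_r−k_1)/(k_1 L₀) = 1 − 3.81×1.172/(0.318×35.6) = 0.6056, so
t_c = ln(4.686 × 0.6056) / 1.172 = 1.043 / 1.172 = 0.8898 d.
L(t_c) = L₀ e^(−k_1 t_c) = 35.6 × 0.7535 = 26.83 mg/L, and at the critical point k_r D_c = k_1 L, so D_c = (0.318/1.49) × 26.83 = 5.725 mg/L.
Minimum DO = C_s − D_c = 11.4 − 5.725 = 5.675 mg/L.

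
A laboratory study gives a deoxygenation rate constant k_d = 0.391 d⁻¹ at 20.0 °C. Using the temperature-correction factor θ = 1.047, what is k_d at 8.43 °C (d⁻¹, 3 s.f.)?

k_d ≈ 0.230 d⁻¹

k_d(T₂) = k_d(T₁) · θ^(T₂−T₁) = 0.391 × 1.047^(8.43−20.0)
= 0.391 × 1.047^-11.6 = 0.391 × 0.5878 = 0.2298 d⁻¹.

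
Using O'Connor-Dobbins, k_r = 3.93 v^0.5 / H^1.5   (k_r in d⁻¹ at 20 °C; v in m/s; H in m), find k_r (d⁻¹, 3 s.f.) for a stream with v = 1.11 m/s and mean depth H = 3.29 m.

k_r = 3.93 × 1.11^0.5 / 3.29^1.5 = 3.93 × 1.054 / 5.968 = 0.6938 d⁻¹.

k_r ≈ 0.694 d⁻¹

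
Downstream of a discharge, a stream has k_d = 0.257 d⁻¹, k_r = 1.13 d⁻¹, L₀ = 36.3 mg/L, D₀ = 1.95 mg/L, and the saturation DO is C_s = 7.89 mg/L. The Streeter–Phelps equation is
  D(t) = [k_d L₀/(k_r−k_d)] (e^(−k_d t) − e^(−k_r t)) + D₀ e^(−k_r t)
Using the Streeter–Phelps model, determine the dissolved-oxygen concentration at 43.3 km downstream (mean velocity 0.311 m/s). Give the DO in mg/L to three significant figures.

Travel time t = x/v = 43.3 km / (0.311 m/s) = 43300 m / 0.311 m/s = 139200 s = 1.611 d.
k_d L₀/(k_r−k_d) = 0.257×36.3/(1.13−0.257) = 9.329/0.8730 = 10.69 mg/L.
e^(−k_d t) = e^(−0.257×1.611) = 0.6609; e^(−k_r t) = e^(−1.13×1.611) = 0.1619.
D = 10.69 × (0.6609 − 0.1619) + 1.95 × 0.1619 = 5.333 + 0.3157 = 5.648 mg/L.
DO = C_s − D = 7.89 − 5.648 = 2.242 mg/L.

DO ≈ 2.24 mg/L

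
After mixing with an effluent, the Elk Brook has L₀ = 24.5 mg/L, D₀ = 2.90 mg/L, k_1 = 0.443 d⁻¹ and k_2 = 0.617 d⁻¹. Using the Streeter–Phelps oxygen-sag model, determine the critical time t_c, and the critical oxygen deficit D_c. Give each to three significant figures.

At the critical point dD/dt = 0, so k_1 L₀ e^(−k_1 t) = k_2 D. Substituting D(t) from the Streeter–Phelps equation and solving for t gives
t_c = ln[(k_2/k_1)(1 − D₀(k_2−k_1)/(k_1 L₀))] / (k_2−k_1).
Here k_2−k_1 = 0.1740 d⁻¹ and 1 − D₀(k_2−k_1)/(k_1 L₀) = 1 − 2.90×0.1740/(0.443×24.5) = 0.9535, so
t_c = ln(1.393 × 0.9535) / 0.1740 = 0.2837 / 0.1740 = 1.630 d.
D_c = (k_1/k_2) L₀ e^(−k_1 t_c) = (0.443/0.617) × 24.5 × e^(−0.443×1.630) = 0.7180 × 24.5 × 0.4856 = 8.543 mg/L.

t_c ≈ 1.63 d; D_c ≈ 8.54 mg/L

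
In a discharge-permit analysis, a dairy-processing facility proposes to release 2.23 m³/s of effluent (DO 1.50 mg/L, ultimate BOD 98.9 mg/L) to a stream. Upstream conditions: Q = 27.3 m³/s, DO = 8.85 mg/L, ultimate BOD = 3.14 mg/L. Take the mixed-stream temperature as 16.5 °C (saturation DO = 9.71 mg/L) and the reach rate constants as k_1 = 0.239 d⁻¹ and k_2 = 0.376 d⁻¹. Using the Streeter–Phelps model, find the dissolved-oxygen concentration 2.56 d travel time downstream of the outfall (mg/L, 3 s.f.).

DO ≈ 6.27 mg/L

Mixed DO = (27.3×8.85 + 2.23×1.50)/(27.3+2.23) = 244.9/29.53 = 8.295 mg/L.
Mixed L₀ = (27.3×3.14 + 2.23×98.9)/(29.53) = 306.3/29.53 = 10.37 mg/L.
Initial deficit D₀ = C_s − DO₀ = 9.71 − 8.295 = 1.415 mg/L.
D(2.56) = [0.239×10.37/(0.376−0.239)](e^(−0.239×2.56) − e^(−0.376×2.56)) + 1.415 e^(−0.376×2.56)
= 18.09 × (0.5424 − 0.3819) + 1.415 × 0.3819 = 3.443 mg/L.
DO = 9.71 − 3.443 = 6.267 mg/L.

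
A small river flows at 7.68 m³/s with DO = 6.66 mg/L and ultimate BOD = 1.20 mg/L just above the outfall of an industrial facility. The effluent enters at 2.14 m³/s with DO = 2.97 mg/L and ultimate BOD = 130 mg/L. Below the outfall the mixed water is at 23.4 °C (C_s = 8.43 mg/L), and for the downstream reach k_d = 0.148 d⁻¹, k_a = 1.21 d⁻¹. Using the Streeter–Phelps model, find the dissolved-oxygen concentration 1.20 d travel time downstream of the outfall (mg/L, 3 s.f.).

DO ≈ 5.37 mg/L

Mixed DO = (7.68×6.66 + 2.14×2.97)/(7.68+2.14) = 57.50/9.820 = 5.856 mg/L.
Mixed L₀ = (7.68×1.20 + 2.14×130)/(9.820) = 287.4/9.820 = 29.27 mg/L.
Initial deficit D₀ = C_s − DO₀ = 8.43 − 5.856 = 2.574 mg/L.
D(1.20) = [0.148×29.27/(1.21−0.148)](e^(−0.148×1.20) − e^(−1.21×1.20)) + 2.574 e^(−1.21×1.20)
= 4.079 × (0.8373 − 0.2341) + 2.574 × 0.2341 = 3.063 mg/L.
DO = 8.43 − 3.063 = 5.367 mg/L.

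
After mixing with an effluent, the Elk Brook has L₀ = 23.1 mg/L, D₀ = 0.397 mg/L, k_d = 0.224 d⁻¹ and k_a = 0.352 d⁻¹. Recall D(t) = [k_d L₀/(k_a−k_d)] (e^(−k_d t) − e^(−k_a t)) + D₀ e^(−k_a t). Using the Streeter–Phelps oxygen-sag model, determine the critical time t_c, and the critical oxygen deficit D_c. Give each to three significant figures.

t_c ≈ 3.45 d; D_c ≈ 6.78 mg/L

At the critical point dD/dt = 0, so k_d L₀ e^(−k_d t) = k_a D. Substituting D(t) from the Streeter–Phelps equation and solving for t gives
t_c = ln[(k_a/k_d)(1 − D₀(k_a−k_d)/(k_d L₀))] / (k_a−k_d).
Here k_a−k_d = 0.1280 d⁻¹ and 1 − D₀(k_a−k_d)/(k_d L₀) = 1 − 0.397×0.1280/(0.224×23.1) = 0.9902, so
t_c = ln(1.571 × 0.9902) / 0.1280 = 0.4421 / 0.1280 = 3.454 d.
D_c = (k_d/k_a) L₀ e^(−k_d t_c) = (0.224/0.352) × 23.1 × e^(−0.224×3.454) = 0.6364 × 23.1 × 0.4613 = 6.781 mg/L.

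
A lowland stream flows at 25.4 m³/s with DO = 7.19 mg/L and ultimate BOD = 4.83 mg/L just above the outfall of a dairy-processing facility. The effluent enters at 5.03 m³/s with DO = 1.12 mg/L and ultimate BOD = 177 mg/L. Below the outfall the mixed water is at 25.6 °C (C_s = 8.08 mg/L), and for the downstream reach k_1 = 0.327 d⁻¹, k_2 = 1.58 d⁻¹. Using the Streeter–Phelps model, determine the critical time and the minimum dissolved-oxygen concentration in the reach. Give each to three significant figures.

Mixed DO = (25.4×7.19 + 5.03×1.12)/(25.4+5.03) = 188.3/30.43 = 6.187 mg/L.
Mixed L₀ = (25.4×4.83 + 5.03×177)/(30.43) = 1013/30.43 = 33.29 mg/L.
Initial deficit D₀ = C_s − DO₀ = 8.08 − 6.187 = 1.893 mg/L.
t_c = (1/1.253) ln[(1.58/0.327)(1 − 1.893×1.253/(0.327×33.29))] = 0.7981 × ln(3.779) = 1.061 d.
D_c = (0.327/1.58) × 33.29 × e^(−0.327×1.061) = 0.2070 × 33.29 × 0.7068 = 4.870 mg/L.
Minimum DO = 8.08 − 4.870 = 3.210 mg/L.

t_c ≈ 1.06 d; minimum DO ≈ 3.21 mg/L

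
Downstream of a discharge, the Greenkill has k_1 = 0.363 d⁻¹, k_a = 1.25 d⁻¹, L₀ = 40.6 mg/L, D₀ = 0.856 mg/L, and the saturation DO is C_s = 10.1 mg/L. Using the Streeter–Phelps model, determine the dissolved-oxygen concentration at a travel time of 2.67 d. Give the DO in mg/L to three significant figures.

DO ≈ 4.36 mg/L

k_1 L₀/(k_a−k_1) = 0.363×40.6/(1.25−0.363) = 14.74/0.8870 = 16.62 mg/L.
e^(−k_1 t) = e^(−0.363×2.670) = 0.3794; e^(−k_a t) = e^(−1.25×2.670) = 0.03553.
D = 16.62 × (0.3794 − 0.03553) + 0.856 × 0.03553 = 5.713 + 0.03041 = 5.744 mg/L.
DO = C_s − D = 10.1 − 5.744 = 4.356 mg/L.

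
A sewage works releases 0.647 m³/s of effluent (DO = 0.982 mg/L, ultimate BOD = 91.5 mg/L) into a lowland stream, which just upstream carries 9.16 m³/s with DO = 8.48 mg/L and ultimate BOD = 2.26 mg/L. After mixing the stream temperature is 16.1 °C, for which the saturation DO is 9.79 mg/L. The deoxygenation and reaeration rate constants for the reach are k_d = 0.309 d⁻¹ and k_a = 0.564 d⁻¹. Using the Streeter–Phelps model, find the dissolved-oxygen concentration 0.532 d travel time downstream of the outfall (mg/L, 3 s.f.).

DO ≈ 7.39 mg/L

Mixed DO = (9.16×8.48 + 0.647×0.982)/(9.16+0.647) = 78.31/9.807 = 7.985 mg/L.
Mixed L₀ = (9.16×2.26 + 0.647×91.5)/(9.807) = 79.90/9.807 = 8.147 mg/L.
Initial deficit D₀ = C_s − DO₀ = 9.79 − 7.985 = 1.805 mg/L.
D(0.532) = [0.309×8.147/(0.564−0.309)](e^(−0.309×0.532) − e^(−0.564×0.532)) + 1.805 e^(−0.564×0.532)
= 9.873 × (0.8484 − 0.7408) + 1.805 × 0.7408 = 2.399 mg/L.
DO = 9.79 − 2.399 = 7.391 mg/L.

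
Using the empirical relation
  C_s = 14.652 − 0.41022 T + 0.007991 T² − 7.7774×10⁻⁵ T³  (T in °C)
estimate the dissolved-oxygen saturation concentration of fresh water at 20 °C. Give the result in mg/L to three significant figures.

C_s = 14.652 − 0.41022×20 + 0.007991×20² − 7.7774×10⁻⁵×20³ = 9.022 mg/L.

C_s ≈ 9.02 mg/L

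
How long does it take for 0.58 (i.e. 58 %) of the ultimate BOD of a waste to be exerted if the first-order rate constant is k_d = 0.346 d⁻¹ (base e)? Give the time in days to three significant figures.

y/L₀ = 1 − e^(−k_d t) = 0.58 ⇒ e^(−k_d t) = 0.420
t = −ln(0.420) / 0.346 = 0.8675 / 0.346 = 2.507 d.

t ≈ 2.51 d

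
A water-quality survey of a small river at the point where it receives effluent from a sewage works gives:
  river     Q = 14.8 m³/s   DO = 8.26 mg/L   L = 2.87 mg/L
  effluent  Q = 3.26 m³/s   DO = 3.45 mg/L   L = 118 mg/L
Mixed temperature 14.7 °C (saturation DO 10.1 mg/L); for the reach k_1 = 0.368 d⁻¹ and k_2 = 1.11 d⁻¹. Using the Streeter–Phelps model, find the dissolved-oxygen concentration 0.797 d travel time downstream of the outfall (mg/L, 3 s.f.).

DO ≈ 5.08 mg/L

Mixed DO = (14.8×8.26 + 3.26×3.45)/(14.8+3.26) = 133.5/18.06 = 7.392 mg/L.
Mixed L₀ = (14.8×2.87 + 3.26×118)/(18.06) = 427.2/18.06 = 23.65 mg/L.
Initial deficit D₀ = C_s − DO₀ = 10.1 − 7.392 = 2.708 mg/L.
D(0.797) = [0.368×23.65/(1.11−0.368)](e^(−0.368×0.797) − e^(−1.11×0.797)) + 2.708 e^(−1.11×0.797)
= 11.73 × (0.7458 − 0.4129) + 2.708 × 0.4129 = 5.024 mg/L.
DO = 10.1 − 5.024 = 5.076 mg/L.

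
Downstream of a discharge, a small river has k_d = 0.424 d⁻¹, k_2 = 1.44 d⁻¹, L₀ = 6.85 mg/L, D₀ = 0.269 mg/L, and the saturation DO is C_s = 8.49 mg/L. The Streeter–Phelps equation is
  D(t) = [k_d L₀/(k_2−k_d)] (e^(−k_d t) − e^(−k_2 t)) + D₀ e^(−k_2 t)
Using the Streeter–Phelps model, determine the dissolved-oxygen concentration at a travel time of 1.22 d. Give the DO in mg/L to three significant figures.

DO ≈ 7.23 mg/L

k_d L₀/(k_2−k_d) = 0.424×6.85/(1.44−0.424) = 2.904/1.016 = 2.859 mg/L.
e^(−k_d t) = e^(−0.424×1.220) = 0.5961; e^(−k_2 t) = e^(−1.44×1.220) = 0.1726.
D = 2.859 × (0.5961 − 0.1726) + 0.269 × 0.1726 = 1.211 + 0.04643 = 1.257 mg/L.
DO = C_s − D = 8.49 − 1.257 = 7.233 mg/L.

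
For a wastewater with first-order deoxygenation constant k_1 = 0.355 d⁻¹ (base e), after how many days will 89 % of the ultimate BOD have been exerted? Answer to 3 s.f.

t ≈ 6.22 d

y/L₀ = 1 − e^(−k_1 t) = 0.89 ⇒ e^(−k_1 t) = 0.110
t = −ln(0.110) / 0.355 = 2.207 / 0.355 = 6.218 d.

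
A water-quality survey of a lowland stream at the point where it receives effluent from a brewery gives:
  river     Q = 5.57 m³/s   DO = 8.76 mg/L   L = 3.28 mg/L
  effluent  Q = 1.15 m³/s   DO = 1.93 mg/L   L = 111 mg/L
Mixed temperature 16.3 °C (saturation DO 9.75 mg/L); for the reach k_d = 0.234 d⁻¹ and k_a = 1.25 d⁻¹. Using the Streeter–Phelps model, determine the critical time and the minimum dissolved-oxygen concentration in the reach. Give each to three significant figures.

t_c ≈ 1.09 d; minimum DO ≈ 6.60 mg/L

Mixed DO = (5.57×8.76 + 1.15×1.93)/(5.57+1.15) = 51.01/6.720 = 7.591 mg/L.
Mixed L₀ = (5.57×3.28 + 1.15×111)/(6.720) = 145.9/6.720 = 21.71 mg/L.
Initial deficit D₀ = C_s − DO₀ = 9.75 − 7.591 = 2.159 mg/L.
t_c = (1/1.016) ln[(1.25/0.234)(1 − 2.159×1.016/(0.234×21.71))] = 0.9843 × ln(3.036) = 1.093 d.
D_c = (0.234/1.25) × 21.71 × e^(−0.234×1.093) = 0.1872 × 21.71 × 0.7743 = 3.148 mg/L.
Minimum DO = 9.75 − 3.148 = 6.602 mg/L.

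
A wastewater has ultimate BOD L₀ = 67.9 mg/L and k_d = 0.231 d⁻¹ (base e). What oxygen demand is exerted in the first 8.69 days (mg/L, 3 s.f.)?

y ≈ 58.8 mg/L

y_t = L₀(1 − e^(−k_d t)) = 67.9 × (1 − e^(−0.231×8.69))
= 67.9 × (1 − 0.1343) = 67.9 × 0.8657 = 58.78 mg/L.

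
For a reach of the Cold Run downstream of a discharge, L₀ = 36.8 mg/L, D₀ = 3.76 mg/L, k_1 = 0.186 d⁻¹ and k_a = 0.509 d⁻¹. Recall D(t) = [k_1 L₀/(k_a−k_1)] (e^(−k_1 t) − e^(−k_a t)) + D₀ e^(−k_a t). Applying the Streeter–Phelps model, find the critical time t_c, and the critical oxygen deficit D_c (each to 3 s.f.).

With k_a/k_1 = 2.737 and 1 − D₀(k_a−k_1)/(k_1 L₀) = 0.8226,
t_c = ln(2.737 × 0.8226) / (0.509 − 0.186) = ln(2.251) / 0.3230 = 0.8114/0.3230 = 2.512 d.
L(t_c) = L₀ e^(−k_1 t_c) = 36.8 × 0.6267 = 23.06 mg/L, and at the critical point k_a D_c = k_1 L, so D_c = (0.186/0.509) × 23.06 = 8.428 mg/L.

t_c ≈ 2.51 d; D_c ≈ 8.43 mg/L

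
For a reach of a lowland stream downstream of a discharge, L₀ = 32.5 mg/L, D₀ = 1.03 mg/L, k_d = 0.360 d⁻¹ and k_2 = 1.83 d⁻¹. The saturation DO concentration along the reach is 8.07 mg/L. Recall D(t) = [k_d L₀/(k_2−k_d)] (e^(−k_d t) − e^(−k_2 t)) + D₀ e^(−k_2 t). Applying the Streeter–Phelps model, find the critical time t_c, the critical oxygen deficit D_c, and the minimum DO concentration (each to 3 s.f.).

With k_2/k_d = 5.083 and 1 − D₀(k_2−k_d)/(k_d L₀) = 0.8706,
t_c = ln(5.083 × 0.8706) / (1.83 − 0.360) = ln(4.425) / 1.470 = 1.487/1.470 = 1.012 d.
D_c = (k_d/k_2) L₀ e^(−k_d t_c) = (0.360/1.83) × 32.5 × e^(−0.360×1.012) = 0.1967 × 32.5 × 0.6947 = 4.442 mg/L.
Minimum DO = C_s − D_c = 8.07 − 4.442 = 3.628 mg/L.

t_c ≈ 1.01 d; D_c ≈ 4.44 mg/L; min DO ≈ 3.63 mg/L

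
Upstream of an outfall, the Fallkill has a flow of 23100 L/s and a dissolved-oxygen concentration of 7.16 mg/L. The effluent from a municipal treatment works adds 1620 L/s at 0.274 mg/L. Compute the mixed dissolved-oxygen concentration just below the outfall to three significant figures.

6.71 mg/L

Flow-weighted mixing: C = (Q_r C_r + Q_w C_w)/(Q_r + Q_w)
= (23100×7.16 + 1620×0.274)/(23100 + 1620) = 165800/24720 = 6.709 mg/L.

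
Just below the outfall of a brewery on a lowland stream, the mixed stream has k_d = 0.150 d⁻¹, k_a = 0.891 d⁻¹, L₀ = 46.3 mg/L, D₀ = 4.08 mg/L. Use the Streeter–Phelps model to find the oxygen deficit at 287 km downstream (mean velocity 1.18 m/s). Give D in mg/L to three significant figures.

D ≈ 5.71 mg/L

Travel time t = x/v = 287 km / (1.18 m/s) = 287000 m / 1.18 m/s = 243200 s = 2.815 d.
k_d L₀/(k_a−k_d) = 0.150×46.3/(0.891−0.150) = 6.945/0.7410 = 9.372 mg/L.
e^(−k_d t) = e^(−0.150×2.815) = 0.6556; e^(−k_a t) = e^(−0.891×2.815) = 0.08141.
D = 9.372 × (0.6556 − 0.08141) + 4.08 × 0.08141 = 5.381 + 0.3322 = 5.713 mg/L.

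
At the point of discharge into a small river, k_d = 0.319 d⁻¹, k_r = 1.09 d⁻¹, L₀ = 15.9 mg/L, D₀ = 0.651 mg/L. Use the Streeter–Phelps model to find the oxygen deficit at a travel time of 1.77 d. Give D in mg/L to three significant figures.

k_d L₀/(k_r−k_d) = 0.319×15.9/(1.09−0.319) = 5.072/0.7710 = 6.579 mg/L.
e^(−k_d t) = e^(−0.319×1.770) = 0.5686; e^(−k_r t) = e^(−1.09×1.770) = 0.1452.
D = 6.579 × (0.5686 − 0.1452) + 0.651 × 0.1452 = 2.785 + 0.09456 = 2.879 mg/L.

D ≈ 2.88 mg/L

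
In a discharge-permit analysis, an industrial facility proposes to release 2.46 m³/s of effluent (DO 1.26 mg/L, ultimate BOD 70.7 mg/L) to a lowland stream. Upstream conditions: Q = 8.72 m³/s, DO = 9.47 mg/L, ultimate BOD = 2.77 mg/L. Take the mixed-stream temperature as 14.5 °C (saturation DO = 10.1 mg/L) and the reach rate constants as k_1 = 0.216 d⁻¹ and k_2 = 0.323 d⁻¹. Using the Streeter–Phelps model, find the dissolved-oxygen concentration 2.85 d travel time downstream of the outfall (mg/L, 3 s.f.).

DO ≈ 4.05 mg/L

Mixed DO = (8.72×9.47 + 2.46×1.26)/(8.72+2.46) = 85.68/11.18 = 7.664 mg/L.
Mixed L₀ = (8.72×2.77 + 2.46×70.7)/(11.18) = 198.1/11.18 = 17.72 mg/L.
Initial deficit D₀ = C_s − DO₀ = 10.1 − 7.664 = 2.436 mg/L.
D(2.85) = [0.216×17.72/(0.323−0.216)](e^(−0.216×2.85) − e^(−0.323×2.85)) + 2.436 e^(−0.323×2.85)
= 35.77 × (0.5403 − 0.3983) + 2.436 × 0.3983 = 6.050 mg/L.
DO = 10.1 − 6.050 = 4.050 mg/L.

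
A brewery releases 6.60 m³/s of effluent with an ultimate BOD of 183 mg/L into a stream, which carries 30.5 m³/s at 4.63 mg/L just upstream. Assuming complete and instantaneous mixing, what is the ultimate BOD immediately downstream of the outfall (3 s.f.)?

Flow-weighted mixing: C = (Q_r C_r + Q_w C_w)/(Q_r + Q_w)
= (30.5×4.63 + 6.60×183)/(30.5 + 6.60) = 1349/37.10 = 36.36 mg/L.

36.4 mg/L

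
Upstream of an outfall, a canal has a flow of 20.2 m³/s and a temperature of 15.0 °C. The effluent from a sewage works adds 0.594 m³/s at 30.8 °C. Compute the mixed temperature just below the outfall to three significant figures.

Flow-weighted mixing: C = (Q_r C_r + Q_w C_w)/(Q_r + Q_w)
= (20.2×15.0 + 0.594×30.8)/(20.2 + 0.594) = 321.3/20.79 = 15.45 °C.

15.5 °C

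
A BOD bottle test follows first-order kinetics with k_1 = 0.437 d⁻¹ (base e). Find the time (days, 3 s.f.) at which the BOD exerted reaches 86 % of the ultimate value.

y/L₀ = 1 − e^(−k_1 t) = 0.86 ⇒ e^(−k_1 t) = 0.140
t = −ln(0.140) / 0.437 = 1.966 / 0.437 = 4.499 d.

t ≈ 4.50 d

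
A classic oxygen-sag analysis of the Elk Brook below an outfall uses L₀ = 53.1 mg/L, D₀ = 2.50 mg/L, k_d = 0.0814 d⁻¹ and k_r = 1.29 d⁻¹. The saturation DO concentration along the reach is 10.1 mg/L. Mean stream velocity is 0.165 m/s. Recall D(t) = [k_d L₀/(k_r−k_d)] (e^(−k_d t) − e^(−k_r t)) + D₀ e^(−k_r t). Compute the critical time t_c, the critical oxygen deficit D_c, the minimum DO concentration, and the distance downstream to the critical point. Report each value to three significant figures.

t_c ≈ 1.29 d; D_c ≈ 3.02 mg/L; min DO ≈ 7.08 mg/L; x_c ≈ 18.4 km

t_c = [1/(k_r−k_d)] ln[(k_r/k_d)(1 − D₀(k_r−k_d)/(k_d L₀))]
= [1/(1.29−0.0814)] ln[(1.29/0.0814)(1 − 2.50×1.209/(0.0814×53.1))]
= (1/1.209) ln[15.85 × 0.3010] = 0.8274 × ln(4.769) = 0.8274 × 1.562 = 1.293 d.
L(t_c) = L₀ e^(−k_d t_c) = 53.1 × 0.9001 = 47.80 mg/L, and at the critical point k_r D_c = k_d L, so D_c = (0.0814/1.29) × 47.80 = 3.016 mg/L.
Minimum DO = C_s − D_c = 10.1 − 3.016 = 7.084 mg/L.
x_c = v t_c = 0.165 m/s × 1.293 d × 86400 s/d = 18430 m ≈ 18.4 km.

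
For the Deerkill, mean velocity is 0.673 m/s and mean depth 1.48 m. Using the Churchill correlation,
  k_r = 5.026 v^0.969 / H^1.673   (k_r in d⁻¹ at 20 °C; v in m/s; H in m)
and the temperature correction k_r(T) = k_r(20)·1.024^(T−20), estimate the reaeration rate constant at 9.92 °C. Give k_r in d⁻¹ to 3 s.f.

k_r ≈ 1.40 d⁻¹

k_r(20) = 5.026 × 0.673^0.969 / 1.48^1.673 = 5.026 × 0.6813 / 1.927 = 1.777 d⁻¹.
k_r(9.92) = 1.777 × 1.024^(9.92−20) = 1.777 × 0.7874 = 1.399 d⁻¹.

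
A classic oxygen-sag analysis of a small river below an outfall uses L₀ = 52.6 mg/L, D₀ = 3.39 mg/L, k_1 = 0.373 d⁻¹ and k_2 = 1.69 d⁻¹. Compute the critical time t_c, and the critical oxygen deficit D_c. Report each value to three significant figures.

t_c ≈ 0.951 d; D_c ≈ 8.14 mg/L

t_c = [1/(k_2−k_1)] ln[(k_2/k_1)(1 − D₀(k_2−k_1)/(k_1 L₀))]
= [1/(1.69−0.373)] ln[(1.69/0.373)(1 − 3.39×1.317/(0.373×52.6))]
= (1/1.317) ln[4.531 × 0.7724] = 0.7593 × ln(3.500) = 0.7593 × 1.253 = 0.9512 d.
D_c = (k_1/k_2) L₀ e^(−k_1 t_c) = (0.373/1.69) × 52.6 × e^(−0.373×0.9512) = 0.2207 × 52.6 × 0.7013 = 8.142 mg/L.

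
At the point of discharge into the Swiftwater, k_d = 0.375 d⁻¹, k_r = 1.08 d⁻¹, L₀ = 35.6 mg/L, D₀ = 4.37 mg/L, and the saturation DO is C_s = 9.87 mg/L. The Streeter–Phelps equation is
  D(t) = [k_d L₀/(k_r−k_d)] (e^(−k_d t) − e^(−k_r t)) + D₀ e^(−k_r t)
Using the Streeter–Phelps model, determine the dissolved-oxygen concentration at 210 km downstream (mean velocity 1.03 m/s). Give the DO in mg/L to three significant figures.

Travel time t = x/v = 210 km / (1.03 m/s) = 210000 m / 1.03 m/s = 203900 s = 2.360 d.
k_d L₀/(k_r−k_d) = 0.375×35.6/(1.08−0.375) = 13.35/0.7050 = 18.94 mg/L.
e^(−k_d t) = e^(−0.375×2.360) = 0.4128; e^(−k_r t) = e^(−1.08×2.360) = 0.07820.
D = 18.94 × (0.4128 − 0.07820) + 4.37 × 0.07820 = 6.335 + 0.3417 = 6.677 mg/L.
DO = C_s − D = 9.87 − 6.677 = 3.193 mg/L.

DO ≈ 3.19 mg/L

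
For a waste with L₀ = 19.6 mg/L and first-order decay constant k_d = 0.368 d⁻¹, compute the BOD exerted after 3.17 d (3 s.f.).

y ≈ 13.5 mg/L

y_t = L₀(1 − e^(−k_d t)) = 19.6 × (1 − e^(−0.368×3.17))
= 19.6 × (1 − 0.3114) = 19.6 × 0.6886 = 13.50 mg/L.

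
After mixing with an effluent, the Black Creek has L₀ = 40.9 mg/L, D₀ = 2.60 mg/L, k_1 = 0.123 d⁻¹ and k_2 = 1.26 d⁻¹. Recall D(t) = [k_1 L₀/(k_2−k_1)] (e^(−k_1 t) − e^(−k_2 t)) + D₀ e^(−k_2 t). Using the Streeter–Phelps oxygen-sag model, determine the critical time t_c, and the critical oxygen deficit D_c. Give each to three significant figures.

At the critical point dD/dt = 0, so k_1 L₀ e^(−k_1 t) = k_2 D. Substituting D(t) from the Streeter–Phelps equation and solving for t gives
t_c = ln[(k_2/k_1)(1 − D₀(k_2−k_1)/(k_1 L₀))] / (k_2−k_1).
Here k_2−k_1 = 1.137 d⁻¹ and 1 − D₀(k_2−k_1)/(k_1 L₀) = 1 − 2.60×1.137/(0.123×40.9) = 0.4124, so
t_c = ln(10.24 × 0.4124) / 1.137 = 1.441 / 1.137 = 1.267 d.
L(t_c) = L₀ e^(−k_1 t_c) = 40.9 × 0.8557 = 35.00 mg/L, and at the critical point k_2 D_c = k_1 L, so D_c = (0.123/1.26) × 35.00 = 3.416 mg/L.

t_c ≈ 1.27 d; D_c ≈ 3.42 mg/L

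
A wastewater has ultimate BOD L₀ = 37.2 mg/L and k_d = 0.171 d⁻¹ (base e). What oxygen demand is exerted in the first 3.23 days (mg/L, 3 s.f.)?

y_t = L₀(1 − e^(−k_d t)) = 37.2 × (1 − e^(−0.171×3.23))
= 37.2 × (1 − 0.5756) = 37.2 × 0.4244 = 15.79 mg/L.

y ≈ 15.8 mg/L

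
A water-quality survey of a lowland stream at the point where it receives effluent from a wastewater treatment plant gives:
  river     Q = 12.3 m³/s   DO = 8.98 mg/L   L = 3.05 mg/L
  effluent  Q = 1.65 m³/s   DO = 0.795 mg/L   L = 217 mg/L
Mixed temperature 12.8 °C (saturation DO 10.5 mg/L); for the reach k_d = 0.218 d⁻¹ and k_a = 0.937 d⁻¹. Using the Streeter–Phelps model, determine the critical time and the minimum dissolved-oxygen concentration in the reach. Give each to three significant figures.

t_c ≈ 1.55 d; minimum DO ≈ 5.80 mg/L

Mixed DO = (12.3×8.98 + 1.65×0.795)/(12.3+1.65) = 111.8/13.95 = 8.012 mg/L.
Mixed L₀ = (12.3×3.05 + 1.65×217)/(13.95) = 395.6/13.95 = 28.36 mg/L.
Initial deficit D₀ = C_s − DO₀ = 10.5 − 8.012 = 2.488 mg/L.
t_c = (1/0.7190) ln[(0.937/0.218)(1 − 2.488×0.7190/(0.218×28.36))] = 1.391 × ln(3.054) = 1.553 d.
D_c = (0.218/0.937) × 28.36 × e^(−0.218×1.553) = 0.2327 × 28.36 × 0.7128 = 4.703 mg/L.
Minimum DO = 10.5 − 4.703 = 5.797 mg/L.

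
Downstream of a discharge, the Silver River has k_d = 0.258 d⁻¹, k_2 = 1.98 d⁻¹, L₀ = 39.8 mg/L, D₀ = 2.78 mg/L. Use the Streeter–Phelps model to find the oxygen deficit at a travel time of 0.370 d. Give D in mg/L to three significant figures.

k_d L₀/(k_2−k_d) = 0.258×39.8/(1.98−0.258) = 10.27/1.722 = 5.963 mg/L.
e^(−k_d t) = e^(−0.258×0.3700) = 0.9090; e^(−k_2 t) = e^(−1.98×0.3700) = 0.4807.
D = 5.963 × (0.9090 − 0.4807) + 2.78 × 0.4807 = 2.554 + 1.336 = 3.890 mg/L.

D ≈ 3.89 mg/L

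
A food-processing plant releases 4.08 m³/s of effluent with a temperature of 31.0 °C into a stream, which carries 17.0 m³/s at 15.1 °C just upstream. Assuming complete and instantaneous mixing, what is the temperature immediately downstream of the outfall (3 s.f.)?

Flow-weighted mixing: C = (Q_r C_r + Q_w C_w)/(Q_r + Q_w)
= (17.0×15.1 + 4.08×31.0)/(17.0 + 4.08) = 383.2/21.08 = 18.18 °C.

18.2 °C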